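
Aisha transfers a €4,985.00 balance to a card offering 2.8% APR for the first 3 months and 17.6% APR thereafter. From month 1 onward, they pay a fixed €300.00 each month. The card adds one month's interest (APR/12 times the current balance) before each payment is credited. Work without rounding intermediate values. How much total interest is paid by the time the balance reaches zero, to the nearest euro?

€547

Promo months 1–3 at r₀ = 2.8%/12 = 0.00233333; months 4+ at r₁ = 17.6%/12 = 0.0146667.
After month 3: iterate B ← B·(1+r₀) − €300.00 for 3 months → €4,117.87.
Then at r₁ with €300.00/mo: n₂ = −ln(1 − r₁·B/P)/ln(1+r₁) ≈ 15.44 → 16 more payments.
Total paid = 18·€300.00 + €132.21 = €5,532.21; interest = €5,532.21 − €4,985.00 = €547.21.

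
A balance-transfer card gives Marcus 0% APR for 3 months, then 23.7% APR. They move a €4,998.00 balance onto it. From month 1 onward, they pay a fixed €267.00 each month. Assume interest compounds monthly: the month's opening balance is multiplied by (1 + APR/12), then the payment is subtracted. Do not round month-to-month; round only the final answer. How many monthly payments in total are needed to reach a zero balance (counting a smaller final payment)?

23 months

Promo months 1–3 at r₀ = 0%/12 = 0; months 4+ at r₁ = 23.7%/12 = 0.01975.
After month 3 (no interest yet): B = €4,998.00 − 3·€267.00 = €4,197.00.
Then at r₁ with €267.00/mo: n₂ = −ln(1 − r₁·B/P)/ln(1+r₁) ≈ 19.01 → 20 more payments.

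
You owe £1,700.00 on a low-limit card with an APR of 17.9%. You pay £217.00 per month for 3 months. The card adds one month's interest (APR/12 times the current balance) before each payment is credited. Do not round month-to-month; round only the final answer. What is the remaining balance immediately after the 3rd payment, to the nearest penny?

£1,116.46

Monthly rate r = 17.9%/12 = 1.49167% = 0.0149167.
Each month: B ← B·(1+r) − £217.00.
Month 1: interest £25.36; balance after payment £1,508.36.
Month 2: interest £22.50; balance after payment £1,313.86.
Month 3: interest £19.60; balance after payment £1,116.46.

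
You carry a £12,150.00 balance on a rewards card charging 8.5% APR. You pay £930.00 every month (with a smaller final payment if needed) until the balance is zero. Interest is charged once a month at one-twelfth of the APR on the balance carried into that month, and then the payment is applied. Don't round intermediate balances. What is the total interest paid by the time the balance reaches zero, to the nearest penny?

Monthly rate r = 8.5%/12 = 0.708333% = 0.00708333.
Payoff takes n = ⌈−ln(1 − rB₀/P)/ln(1+r)⌉ = ⌈13.758⌉ = 14 payments; the last is £705.17.
Total paid = 13·£930.00 + £705.17 = £12,795.17.
Total interest = total paid − principal = £12,795.17 − £12,150.00 = £645.17.

£645.17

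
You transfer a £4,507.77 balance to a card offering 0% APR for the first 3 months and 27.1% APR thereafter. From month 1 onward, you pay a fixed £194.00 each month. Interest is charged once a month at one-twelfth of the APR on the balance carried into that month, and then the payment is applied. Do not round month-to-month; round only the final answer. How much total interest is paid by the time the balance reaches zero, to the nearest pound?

Promo months 1–3 at r₀ = 0%/12 = 0; months 4+ at r₁ = 27.1%/12 = 0.0225833.
After month 3 (no interest yet): B = £4,507.77 − 3·£194.00 = £3,925.77.
Then at r₁ with £194.00/mo: n₂ = −ln(1 − r₁·B/P)/ln(1+r₁) ≈ 27.34 → 28 more payments.
Total paid = 30·£194.00 + £67.11 = £5,887.11; interest = £5,887.11 − £4,507.77 = £1,379.34.

£1,379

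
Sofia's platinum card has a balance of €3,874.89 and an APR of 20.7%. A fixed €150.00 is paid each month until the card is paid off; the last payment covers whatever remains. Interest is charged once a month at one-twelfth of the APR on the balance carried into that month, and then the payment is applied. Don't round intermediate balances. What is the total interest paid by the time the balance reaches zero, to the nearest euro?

€1,299

Monthly rate r = 20.7%/12 = 1.725% = 0.01725.
Payoff takes n = ⌈−ln(1 − rB₀/P)/ln(1+r)⌉ = ⌈34.491⌉ = 35 payments; the last is €73.92.
Total paid = 34·€150.00 + €73.92 = €5,173.92.
Total interest = total paid − principal = €5,173.92 − €3,874.89 = €1,299.03.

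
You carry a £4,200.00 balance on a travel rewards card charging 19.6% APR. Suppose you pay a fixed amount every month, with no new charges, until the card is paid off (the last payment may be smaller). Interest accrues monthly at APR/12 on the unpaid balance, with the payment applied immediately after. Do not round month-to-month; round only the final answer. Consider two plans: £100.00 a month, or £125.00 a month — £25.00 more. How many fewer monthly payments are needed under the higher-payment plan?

22 fewer payments

Monthly rate r = 19.6%/12 = 1.63333% = 0.0163333.
At £100.00/mo: n = ⌈−ln(1 − rB₀/P)/ln(1+r)⌉ = 72 payments (last £49.98); total interest = total paid − £4,200.00 = £2,949.98.
At £125.00/mo: 50 payments (last £15.36); total interest £1,940.36.
Payments saved = 72 − 50 = 22.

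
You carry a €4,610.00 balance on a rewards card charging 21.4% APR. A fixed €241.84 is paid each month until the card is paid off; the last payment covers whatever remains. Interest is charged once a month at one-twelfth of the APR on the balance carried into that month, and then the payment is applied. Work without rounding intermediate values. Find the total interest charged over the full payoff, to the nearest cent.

€1,074.29

Monthly rate r = 21.4%/12 = 1.78333% = 0.0178333.
Payoff takes n = ⌈−ln(1 − rB₀/P)/ln(1+r)⌉ = ⌈23.502⌉ = 24 payments; the last is €121.97.
Total paid = 23·€241.84 + €121.97 = €5,684.29.
Total interest = total paid − principal = €5,684.29 − €4,610.00 = €1,074.29.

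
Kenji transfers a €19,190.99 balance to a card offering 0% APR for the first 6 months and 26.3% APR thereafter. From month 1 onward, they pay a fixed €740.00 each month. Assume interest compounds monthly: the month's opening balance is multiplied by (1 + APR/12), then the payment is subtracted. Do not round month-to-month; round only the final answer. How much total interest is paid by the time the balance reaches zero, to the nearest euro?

Promo months 1–6 at r₀ = 0%/12 = 0; months 7+ at r₁ = 26.3%/12 = 0.0219167.
After month 6 (no interest yet): B = €19,190.99 − 6·€740.00 = €14,750.99.
Then at r₁ with €740.00/mo: n₂ = −ln(1 − r₁·B/P)/ln(1+r₁) ≈ 26.49 → 27 more payments.
Total paid = 32·€740.00 + €363.37 = €24,043.37; interest = €24,043.37 − €19,190.99 = €4,852.38.

€4,852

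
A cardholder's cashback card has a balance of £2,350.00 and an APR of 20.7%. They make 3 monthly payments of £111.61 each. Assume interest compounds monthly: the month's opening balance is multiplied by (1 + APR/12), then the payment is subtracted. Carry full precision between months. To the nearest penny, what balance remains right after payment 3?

Monthly rate r = 20.7%/12 = 1.725% = 0.01725.
Each month: B ← B·(1+r) − £111.61.
Month 1: interest £40.54; balance after payment £2,278.93.
Month 2: interest £39.31; balance after payment £2,206.63.
Month 3: interest £38.06; balance after payment £2,133.08.

£2,133.08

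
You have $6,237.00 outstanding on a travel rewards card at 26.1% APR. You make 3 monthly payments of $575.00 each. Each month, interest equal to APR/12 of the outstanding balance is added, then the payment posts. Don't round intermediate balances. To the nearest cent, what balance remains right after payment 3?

$4,890.09

Monthly rate r = 26.1%/12 = 2.175% = 0.02175.
Each month: B ← B·(1+r) − $575.00.
Month 1: interest $135.65; balance after payment $5,797.65.
Month 2: interest $126.10; balance after payment $5,348.75.
Month 3: interest $116.34; balance after payment $4,890.09.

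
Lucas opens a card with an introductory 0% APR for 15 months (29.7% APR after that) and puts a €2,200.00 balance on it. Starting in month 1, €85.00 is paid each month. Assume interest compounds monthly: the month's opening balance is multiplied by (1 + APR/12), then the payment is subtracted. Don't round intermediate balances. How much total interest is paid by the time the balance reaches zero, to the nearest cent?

Promo months 1–15 at r₀ = 0%/12 = 0; months 16+ at r₁ = 29.7%/12 = 0.02475.
After month 15 (no interest yet): B = €2,200.00 − 15·€85.00 = €925.00.
Then at r₁ with €85.00/mo: n₂ = −ln(1 − r₁·B/P)/ln(1+r₁) ≈ 12.84 → 13 more payments.
Total paid = 27·€85.00 + €71.14 = €2,366.14; interest = €2,366.14 − €2,200.00 = €166.14.

€166.14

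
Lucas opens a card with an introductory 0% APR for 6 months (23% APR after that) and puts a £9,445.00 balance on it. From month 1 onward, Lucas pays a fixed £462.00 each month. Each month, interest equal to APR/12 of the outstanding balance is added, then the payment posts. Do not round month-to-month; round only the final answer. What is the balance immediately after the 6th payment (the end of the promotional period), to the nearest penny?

£6,673.00

Promo months 1–6 at r₀ = 0%/12 = 0; months 7+ at r₁ = 23%/12 = 0.0191667.
After month 6 (no interest yet): B = £9,445.00 − 6·£462.00 = £6,673.00.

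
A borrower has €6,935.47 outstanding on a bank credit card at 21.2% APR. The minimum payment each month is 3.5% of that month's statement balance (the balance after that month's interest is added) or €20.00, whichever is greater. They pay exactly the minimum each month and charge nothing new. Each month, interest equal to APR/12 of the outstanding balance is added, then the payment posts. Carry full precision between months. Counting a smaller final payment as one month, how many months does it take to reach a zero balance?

Monthly rate r = 21.2%/12 = 1.76667% = 0.0176667.
While 3.5% of the post-interest balance exceeds €20.00, each month B ← (B·(1+r))·(1 − 0.035), i.e. B shrinks by the factor (1+r)·0.965 = 0.98205.
This holds for months 1–139. Entering month 140 the balance is €559.17; 3.5% of the post-interest balance is now below €20.00, so the flat €20.00 minimum applies from here.
From month 140 a fixed €20.00 at rate r clears €559.17 in 39 more payments. Total: 139 + 39 = 178 months.

178 months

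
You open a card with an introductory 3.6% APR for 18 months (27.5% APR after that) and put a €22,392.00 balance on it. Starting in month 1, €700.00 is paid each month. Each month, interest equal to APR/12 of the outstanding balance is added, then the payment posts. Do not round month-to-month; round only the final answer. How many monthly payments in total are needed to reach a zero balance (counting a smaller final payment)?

Promo months 1–18 at r₀ = 3.6%/12 = 0.003; months 19+ at r₁ = 27.5%/12 = 0.0229167.
After month 18: iterate B ← B·(1+r₀) − €700.00 for 18 months → €10,706.00.
Then at r₁ with €700.00/mo: n₂ = −ln(1 − r₁·B/P)/ln(1+r₁) ≈ 19.05 → 20 more payments.

38 months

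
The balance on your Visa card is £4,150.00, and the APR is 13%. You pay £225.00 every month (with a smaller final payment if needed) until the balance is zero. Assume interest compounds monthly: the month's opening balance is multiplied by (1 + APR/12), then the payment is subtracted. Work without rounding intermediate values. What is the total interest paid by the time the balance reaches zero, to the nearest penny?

£505.01

Monthly rate r = 13%/12 = 1.08333% = 0.0108333.
Payoff takes n = ⌈−ln(1 − rB₀/P)/ln(1+r)⌉ = ⌈20.688⌉ = 21 payments; the last is £155.01.
Total paid = 20·£225.00 + £155.01 = £4,655.01.
Total interest = total paid − principal = £4,655.01 − £4,150.00 = £505.01.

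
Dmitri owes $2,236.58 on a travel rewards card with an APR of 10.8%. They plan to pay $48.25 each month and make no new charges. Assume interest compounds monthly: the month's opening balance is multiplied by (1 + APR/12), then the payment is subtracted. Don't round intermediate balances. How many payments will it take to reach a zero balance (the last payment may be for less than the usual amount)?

61 months

Monthly rate r = 10.8%/12 = 0.9% = 0.009.
Recurrence: B ← B·(1+r) − $48.25.
Month 1: interest $20.13; balance after payment $2,208.46.
Month 2: interest $19.88; balance after payment $2,180.09.
Closed form: n = −ln(1 − rB₀/P)/ln(1+r) = −ln(0.58281)/ln(1.009) ≈ 60.257, so the balance reaches zero during payment 61.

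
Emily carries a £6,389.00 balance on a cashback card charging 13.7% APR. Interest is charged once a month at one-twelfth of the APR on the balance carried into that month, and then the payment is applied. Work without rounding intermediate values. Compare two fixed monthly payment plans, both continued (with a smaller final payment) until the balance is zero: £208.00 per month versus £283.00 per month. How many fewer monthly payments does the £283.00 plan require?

12 fewer payments

Monthly rate r = 13.7%/12 = 1.14167% = 0.0114167.
At £208.00/mo: n = ⌈−ln(1 − rB₀/P)/ln(1+r)⌉ = 39 payments (last £8.32); total interest = total paid − £6,389.00 = £1,523.32.
At £283.00/mo: 27 payments (last £72.78); total interest £1,041.78.
Payments saved = 39 − 27 = 12.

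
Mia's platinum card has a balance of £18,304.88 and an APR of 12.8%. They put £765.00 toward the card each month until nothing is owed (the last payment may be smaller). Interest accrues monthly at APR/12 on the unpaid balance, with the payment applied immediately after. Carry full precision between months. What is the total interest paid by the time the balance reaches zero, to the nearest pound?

Monthly rate r = 12.8%/12 = 1.06667% = 0.0106667.
Payoff takes n = ⌈−ln(1 − rB₀/P)/ln(1+r)⌉ = ⌈27.773⌉ = 28 payments; the last is £592.43.
Total paid = 27·£765.00 + £592.43 = £21,247.43.
Total interest = total paid − principal = £21,247.43 − £18,304.88 = £2,942.55.

£2,943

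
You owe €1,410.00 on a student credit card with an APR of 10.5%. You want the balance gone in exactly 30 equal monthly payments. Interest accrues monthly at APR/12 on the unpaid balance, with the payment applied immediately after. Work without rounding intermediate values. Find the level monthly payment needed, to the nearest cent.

€53.64

Monthly rate r = 10.5%/12 = 0.875% = 0.00875.
Level-payment amortization: P = B₀·r / (1 − (1+r)^(−n)) = 1410.00·0.00875 / (1 − 1.00875^(−30)).
Denominator 1 − (1+r)^(−30) = 0.22999496.
P = 12.3375 / 0.22999496 ≈ 53.64.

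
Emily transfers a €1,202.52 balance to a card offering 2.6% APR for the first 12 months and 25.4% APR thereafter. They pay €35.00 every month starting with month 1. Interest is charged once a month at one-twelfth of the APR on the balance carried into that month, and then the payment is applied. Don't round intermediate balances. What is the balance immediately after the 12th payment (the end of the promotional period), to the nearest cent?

Promo months 1–12 at r₀ = 2.6%/12 = 0.00216667; months 13+ at r₁ = 25.4%/12 = 0.0211667.
After month 12: iterate B ← B·(1+r₀) − €35.00 for 12 months → €809.12.

€809.12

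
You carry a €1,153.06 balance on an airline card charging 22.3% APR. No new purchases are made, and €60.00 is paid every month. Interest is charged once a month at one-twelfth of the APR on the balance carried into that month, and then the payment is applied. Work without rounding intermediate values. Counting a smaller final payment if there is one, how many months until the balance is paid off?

Monthly rate r = 22.3%/12 = 1.85833% = 0.0185833.
Recurrence: B ← B·(1+r) − €60.00.
Month 1: interest €21.43; balance after payment €1,114.49.
Month 2: interest €20.71; balance after payment €1,075.20.
Closed form: n = −ln(1 − rB₀/P)/ln(1+r) = −ln(0.64287)/ln(1.01858) ≈ 23.995, so the balance reaches zero during payment 24.

24 payments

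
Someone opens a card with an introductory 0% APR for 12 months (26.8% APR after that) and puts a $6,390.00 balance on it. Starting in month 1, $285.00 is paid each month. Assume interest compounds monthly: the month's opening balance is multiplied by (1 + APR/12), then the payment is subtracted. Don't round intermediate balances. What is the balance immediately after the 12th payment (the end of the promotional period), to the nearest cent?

$2,970.00

Promo months 1–12 at r₀ = 0%/12 = 0; months 13+ at r₁ = 26.8%/12 = 0.0223333.
After month 12 (no interest yet): B = $6,390.00 − 12·$285.00 = $2,970.00.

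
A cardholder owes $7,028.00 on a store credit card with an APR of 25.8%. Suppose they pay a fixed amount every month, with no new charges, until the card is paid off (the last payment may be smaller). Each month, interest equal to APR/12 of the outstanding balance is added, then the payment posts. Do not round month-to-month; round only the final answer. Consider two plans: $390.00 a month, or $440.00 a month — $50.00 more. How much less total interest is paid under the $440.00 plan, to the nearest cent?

Monthly rate r = 25.8%/12 = 2.15% = 0.0215.
At $390.00/mo: n = ⌈−ln(1 − rB₀/P)/ln(1+r)⌉ = 24 payments (last $15.76); total interest = total paid − $7,028.00 = $1,957.76.
At $440.00/mo: 20 payments (last $342.73); total interest $1,674.73.
Interest saved = $1,957.76 − $1,674.73 = $283.03.

$283.03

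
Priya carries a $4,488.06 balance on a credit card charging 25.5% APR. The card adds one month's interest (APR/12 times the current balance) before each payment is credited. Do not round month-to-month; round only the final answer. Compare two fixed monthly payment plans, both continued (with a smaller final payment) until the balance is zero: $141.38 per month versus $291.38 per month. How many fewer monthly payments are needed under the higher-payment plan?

35 fewer payments

Monthly rate r = 25.5%/12 = 2.125% = 0.02125.
At $141.38/mo: n = ⌈−ln(1 − rB₀/P)/ln(1+r)⌉ = 54 payments (last $55.28); total interest = total paid − $4,488.06 = $3,060.36.
At $291.38/mo: 19 payments (last $249.48); total interest $1,006.26.
Payments saved = 54 − 19 = 35.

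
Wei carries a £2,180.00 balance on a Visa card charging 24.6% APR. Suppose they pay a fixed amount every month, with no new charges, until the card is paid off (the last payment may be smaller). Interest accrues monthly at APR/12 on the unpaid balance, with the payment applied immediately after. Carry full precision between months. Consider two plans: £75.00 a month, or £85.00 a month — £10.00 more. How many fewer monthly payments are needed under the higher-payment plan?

8 fewer payments

Monthly rate r = 24.6%/12 = 2.05% = 0.0205.
At £75.00/mo: n = ⌈−ln(1 − rB₀/P)/ln(1+r)⌉ = 45 payments (last £48.71); total interest = total paid − £2,180.00 = £1,168.71.
At £85.00/mo: 37 payments (last £65.14); total interest £945.14.
Payments saved = 45 − 37 = 8.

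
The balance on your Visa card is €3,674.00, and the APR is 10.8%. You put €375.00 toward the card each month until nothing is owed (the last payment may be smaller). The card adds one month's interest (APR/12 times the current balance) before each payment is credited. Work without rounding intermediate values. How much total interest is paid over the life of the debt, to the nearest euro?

Monthly rate r = 10.8%/12 = 0.9% = 0.009.
Payoff takes n = ⌈−ln(1 − rB₀/P)/ln(1+r)⌉ = ⌈10.303⌉ = 11 payments; the last is €113.82.
Total paid = 10·€375.00 + €113.82 = €3,863.82.
Total interest = total paid − principal = €3,863.82 − €3,674.00 = €189.82.

€190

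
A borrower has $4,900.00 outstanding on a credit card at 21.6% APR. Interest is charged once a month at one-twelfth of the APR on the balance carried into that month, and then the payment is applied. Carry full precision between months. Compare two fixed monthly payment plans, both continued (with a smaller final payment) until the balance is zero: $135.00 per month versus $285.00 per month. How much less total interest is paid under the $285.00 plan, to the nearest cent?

Monthly rate r = 21.6%/12 = 1.8% = 0.018.
At $135.00/mo: n = ⌈−ln(1 − rB₀/P)/ln(1+r)⌉ = 60 payments (last $52.02); total interest = total paid − $4,900.00 = $3,117.02.
At $285.00/mo: 21 payments (last $216.18); total interest $1,016.18.
Interest saved = $3,117.02 − $1,016.18 = $2,100.84.

$2,100.84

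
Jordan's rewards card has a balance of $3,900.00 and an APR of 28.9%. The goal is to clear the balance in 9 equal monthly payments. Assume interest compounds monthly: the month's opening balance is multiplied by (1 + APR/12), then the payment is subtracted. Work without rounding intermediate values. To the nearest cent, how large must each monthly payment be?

Monthly rate r = 28.9%/12 = 2.40833% = 0.0240833.
Level-payment amortization: P = B₀·r / (1 − (1+r)^(−n)) = 3900.00·0.0240833 / (1 − 1.02408^(−9)).
Denominator 1 − (1+r)^(−9) = 0.192797838.
P = 93.925 / 0.192797838 ≈ 487.17.

$487.17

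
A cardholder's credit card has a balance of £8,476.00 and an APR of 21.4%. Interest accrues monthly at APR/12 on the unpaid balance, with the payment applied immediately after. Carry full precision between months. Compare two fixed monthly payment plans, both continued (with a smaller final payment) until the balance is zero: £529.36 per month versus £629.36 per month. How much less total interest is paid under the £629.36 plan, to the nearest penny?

£288.68

Monthly rate r = 21.4%/12 = 1.78333% = 0.0178333.
At £529.36/mo: n = ⌈−ln(1 − rB₀/P)/ln(1+r)⌉ = 20 payments (last £11.65); total interest = total paid − £8,476.00 = £1,593.49.
At £629.36/mo: 16 payments (last £340.41); total interest £1,304.81.
Interest saved = £1,593.49 − £1,304.81 = £288.68.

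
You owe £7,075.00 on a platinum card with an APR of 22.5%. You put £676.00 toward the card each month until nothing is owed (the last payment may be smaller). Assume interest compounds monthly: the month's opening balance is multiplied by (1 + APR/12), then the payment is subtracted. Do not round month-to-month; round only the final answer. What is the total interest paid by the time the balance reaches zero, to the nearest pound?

£876

Monthly rate r = 22.5%/12 = 1.875% = 0.01875.
Payoff takes n = ⌈−ln(1 − rB₀/P)/ln(1+r)⌉ = ⌈11.760⌉ = 12 payments; the last is £514.64.
Total paid = 11·£676.00 + £514.64 = £7,950.64.
Total interest = total paid − principal = £7,950.64 − £7,075.00 = £875.64.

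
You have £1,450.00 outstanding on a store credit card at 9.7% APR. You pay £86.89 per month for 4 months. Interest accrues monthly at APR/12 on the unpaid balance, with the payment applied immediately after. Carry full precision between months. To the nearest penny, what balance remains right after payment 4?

£1,145.66

Monthly rate r = 9.7%/12 = 0.808333% = 0.00808333.
Each month: B ← B·(1+r) − £86.89.
Month 1: interest £11.72; balance after payment £1,374.83.
Month 2: interest £11.11; balance after payment £1,299.05.
Month 3: interest £10.50; balance after payment £1,222.66.
Month 4: interest £9.88; balance after payment £1,145.66.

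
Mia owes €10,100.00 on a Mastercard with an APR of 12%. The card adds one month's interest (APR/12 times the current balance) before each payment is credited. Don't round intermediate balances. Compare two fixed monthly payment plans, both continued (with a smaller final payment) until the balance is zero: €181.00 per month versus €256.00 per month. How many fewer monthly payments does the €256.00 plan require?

Monthly rate r = 12%/12 = 1% = 0.01.
At €181.00/mo: n = ⌈−ln(1 − rB₀/P)/ln(1+r)⌉ = 83 payments (last €9.93); total interest = total paid − €10,100.00 = €4,751.93.
At €256.00/mo: 51 payments (last €109.29); total interest €2,809.29.
Payments saved = 83 − 51 = 32.

32 fewer payments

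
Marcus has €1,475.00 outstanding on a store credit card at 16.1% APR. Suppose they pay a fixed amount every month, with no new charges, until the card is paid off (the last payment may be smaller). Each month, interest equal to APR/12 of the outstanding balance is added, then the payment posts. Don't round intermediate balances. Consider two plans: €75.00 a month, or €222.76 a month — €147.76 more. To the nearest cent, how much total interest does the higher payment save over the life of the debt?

€168.87

Monthly rate r = 16.1%/12 = 1.34167% = 0.0134167.
At €75.00/mo: n = ⌈−ln(1 − rB₀/P)/ln(1+r)⌉ = 23 payments (last €73.91); total interest = total paid − €1,475.00 = €248.91.
At €222.76/mo: 7 payments (last €218.48); total interest €80.04.
Interest saved = €248.91 − €80.04 = €168.87.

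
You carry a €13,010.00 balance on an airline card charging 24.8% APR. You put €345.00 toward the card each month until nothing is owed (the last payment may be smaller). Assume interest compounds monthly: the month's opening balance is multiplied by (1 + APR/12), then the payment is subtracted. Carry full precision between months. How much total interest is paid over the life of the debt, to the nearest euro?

€12,477

Monthly rate r = 24.8%/12 = 2.06667% = 0.0206667.
Payoff takes n = ⌈−ln(1 − rB₀/P)/ln(1+r)⌉ = ⌈73.873⌉ = 74 payments; the last is €301.56.
Total paid = 73·€345.00 + €301.56 = €25,486.56.
Total interest = total paid − principal = €25,486.56 − €13,010.00 = €12,476.56.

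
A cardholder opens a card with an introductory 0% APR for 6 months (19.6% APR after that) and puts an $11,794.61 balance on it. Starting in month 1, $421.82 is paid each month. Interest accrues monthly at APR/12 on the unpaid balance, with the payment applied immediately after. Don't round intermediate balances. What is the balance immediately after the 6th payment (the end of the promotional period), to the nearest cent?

$9,263.69

Promo months 1–6 at r₀ = 0%/12 = 0; months 7+ at r₁ = 19.6%/12 = 0.0163333.
After month 6 (no interest yet): B = $11,794.61 − 6·$421.82 = $9,263.69.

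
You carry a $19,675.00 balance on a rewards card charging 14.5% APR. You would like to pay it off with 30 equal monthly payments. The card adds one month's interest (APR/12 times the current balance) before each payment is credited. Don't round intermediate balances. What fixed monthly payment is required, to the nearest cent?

Monthly rate r = 14.5%/12 = 1.20833% = 0.0120833.
Level-payment amortization: P = B₀·r / (1 − (1+r)^(−n)) = 19675.00·0.0120833 / (1 − 1.01208^(−30)).
Denominator 1 − (1+r)^(−30) = 0.302552042.
P = 237.74 / 0.302552042 ≈ 785.78.

$785.78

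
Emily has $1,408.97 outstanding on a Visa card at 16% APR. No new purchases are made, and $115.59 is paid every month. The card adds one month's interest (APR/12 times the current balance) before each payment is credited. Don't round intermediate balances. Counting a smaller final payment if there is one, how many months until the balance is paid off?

14 payments

Monthly rate r = 16%/12 = 1.33333% = 0.0133333.
Recurrence: B ← B·(1+r) − $115.59.
Month 1: interest $18.79; balance after payment $1,312.17.
Month 2: interest $17.50; balance after payment $1,214.07.
Closed form: n = −ln(1 − rB₀/P)/ln(1+r) = −ln(0.83747)/ln(1.01333) ≈ 13.391, so the balance reaches zero during payment 14.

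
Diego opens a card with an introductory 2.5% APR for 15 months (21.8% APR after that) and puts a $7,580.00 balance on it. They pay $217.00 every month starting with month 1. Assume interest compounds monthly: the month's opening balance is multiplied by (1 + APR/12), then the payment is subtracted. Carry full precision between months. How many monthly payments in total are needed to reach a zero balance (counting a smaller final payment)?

Promo months 1–15 at r₀ = 2.5%/12 = 0.00208333; months 16+ at r₁ = 21.8%/12 = 0.0181667.
After month 15: iterate B ← B·(1+r₀) − $217.00 for 15 months → $4,517.46.
Then at r₁ with $217.00/mo: n₂ = −ln(1 − r₁·B/P)/ln(1+r₁) ≈ 26.39 → 27 more payments.

42 months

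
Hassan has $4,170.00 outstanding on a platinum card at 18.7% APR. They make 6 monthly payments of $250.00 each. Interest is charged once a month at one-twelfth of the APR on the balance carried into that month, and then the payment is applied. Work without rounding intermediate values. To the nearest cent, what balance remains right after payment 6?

$3,015.74

Monthly rate r = 18.7%/12 = 1.55833% = 0.0155833.
Each month: B ← B·(1+r) − $250.00.
Month 1: interest $64.98; balance after payment $3,984.98.
Month 2: interest $62.10; balance after payment $3,797.08.
Month 3: interest $59.17; balance after payment $3,606.25.
Month 4: interest $56.20; balance after payment $3,412.45.
Month 5: interest $53.18; balance after payment $3,215.63.
Month 6: interest $50.11; balance after payment $3,015.74.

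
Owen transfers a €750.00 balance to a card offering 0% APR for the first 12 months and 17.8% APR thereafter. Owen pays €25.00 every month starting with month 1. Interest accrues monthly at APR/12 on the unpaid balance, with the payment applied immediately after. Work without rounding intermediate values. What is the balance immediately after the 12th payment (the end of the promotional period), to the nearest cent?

€450.00

Promo months 1–12 at r₀ = 0%/12 = 0; months 13+ at r₁ = 17.8%/12 = 0.0148333.
After month 12 (no interest yet): B = €750.00 − 12·€25.00 = €450.00.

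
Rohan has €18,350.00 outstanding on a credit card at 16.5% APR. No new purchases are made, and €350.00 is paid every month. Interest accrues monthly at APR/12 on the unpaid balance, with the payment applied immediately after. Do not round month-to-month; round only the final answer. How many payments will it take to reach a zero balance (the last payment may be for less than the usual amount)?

94 payments

Monthly rate r = 16.5%/12 = 1.375% = 0.01375.
Recurrence: B ← B·(1+r) − €350.00.
Month 1: interest €252.31; balance after payment €18,252.31.
Month 2: interest €250.97; balance after payment €18,153.28.
Closed form: n = −ln(1 − rB₀/P)/ln(1+r) = −ln(0.27911)/ln(1.01375) ≈ 93.448, so the balance reaches zero during payment 94.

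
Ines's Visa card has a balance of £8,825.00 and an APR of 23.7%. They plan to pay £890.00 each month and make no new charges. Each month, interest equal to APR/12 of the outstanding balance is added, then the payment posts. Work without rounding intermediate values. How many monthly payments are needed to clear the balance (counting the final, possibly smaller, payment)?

12 months

Monthly rate r = 23.7%/12 = 1.975% = 0.01975.
Recurrence: B ← B·(1+r) − £890.00.
Month 1: interest £174.29; balance after payment £8,109.29.
Month 2: interest £160.16; balance after payment £7,379.45.
Closed form: n = −ln(1 − rB₀/P)/ln(1+r) = −ln(0.80416)/ln(1.01975) ≈ 11.144, so the balance reaches zero during payment 12.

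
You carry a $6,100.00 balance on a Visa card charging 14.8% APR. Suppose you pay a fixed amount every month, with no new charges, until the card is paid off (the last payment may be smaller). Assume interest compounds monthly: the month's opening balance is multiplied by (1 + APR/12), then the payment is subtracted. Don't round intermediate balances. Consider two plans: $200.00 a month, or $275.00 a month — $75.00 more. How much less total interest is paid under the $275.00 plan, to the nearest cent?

$528.72

Monthly rate r = 14.8%/12 = 1.23333% = 0.0123333.
At $200.00/mo: n = ⌈−ln(1 − rB₀/P)/ln(1+r)⌉ = 39 payments (last $99.38); total interest = total paid − $6,100.00 = $1,599.38.
At $275.00/mo: 27 payments (last $20.66); total interest $1,070.66.
Interest saved = $1,599.38 − $1,070.66 = $528.72.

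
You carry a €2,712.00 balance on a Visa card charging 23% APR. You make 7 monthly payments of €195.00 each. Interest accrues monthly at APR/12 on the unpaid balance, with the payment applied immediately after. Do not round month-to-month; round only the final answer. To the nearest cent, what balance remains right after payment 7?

€1,651.42

Monthly rate r = 23%/12 = 1.91667% = 0.0191667.
Each month: B ← B·(1+r) − €195.00.
Month 1: interest €51.98; balance after payment €2,568.98.
Month 2: interest €49.24; balance after payment €2,423.22.
Month 3: interest €46.45; balance after payment €2,274.66.
Month 4: interest €43.60; balance after payment €2,123.26.
Month 5: interest €40.70; balance after payment €1,968.96.
Month 6: interest €37.74; balance after payment €1,811.70.
Month 7: interest €34.72; balance after payment €1,651.42.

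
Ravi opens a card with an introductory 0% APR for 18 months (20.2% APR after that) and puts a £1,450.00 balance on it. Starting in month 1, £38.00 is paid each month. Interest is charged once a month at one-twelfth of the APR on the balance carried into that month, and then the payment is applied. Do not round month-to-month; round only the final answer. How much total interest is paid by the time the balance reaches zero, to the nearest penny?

£177.58

Promo months 1–18 at r₀ = 0%/12 = 0; months 19+ at r₁ = 20.2%/12 = 0.0168333.
After month 18 (no interest yet): B = £1,450.00 − 18·£38.00 = £766.00.
Then at r₁ with £38.00/mo: n₂ = −ln(1 − r₁·B/P)/ln(1+r₁) ≈ 24.83 → 25 more payments.
Total paid = 42·£38.00 + £31.58 = £1,627.58; interest = £1,627.58 − £1,450.00 = £177.58.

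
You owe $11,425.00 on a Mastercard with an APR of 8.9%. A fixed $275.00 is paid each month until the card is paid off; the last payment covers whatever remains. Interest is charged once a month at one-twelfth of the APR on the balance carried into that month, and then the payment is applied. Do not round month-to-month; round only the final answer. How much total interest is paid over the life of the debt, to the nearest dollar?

$2,284

Monthly rate r = 8.9%/12 = 0.741667% = 0.00741667.
Payoff takes n = ⌈−ln(1 − rB₀/P)/ln(1+r)⌉ = ⌈49.850⌉ = 50 payments; the last is $233.84.
Total paid = 49·$275.00 + $233.84 = $13,708.84.
Total interest = total paid − principal = $13,708.84 − $11,425.00 = $2,283.84.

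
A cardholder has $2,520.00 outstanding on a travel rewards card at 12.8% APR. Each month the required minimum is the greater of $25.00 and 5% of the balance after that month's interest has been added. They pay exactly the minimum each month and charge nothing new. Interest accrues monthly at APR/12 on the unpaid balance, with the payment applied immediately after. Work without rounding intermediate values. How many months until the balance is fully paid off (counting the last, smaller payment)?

Monthly rate r = 12.8%/12 = 1.06667% = 0.0106667.
While 5% of the post-interest balance exceeds $25.00, each month B ← (B·(1+r))·(1 − 0.05), i.e. B shrinks by the factor (1+r)·0.95 = 0.96013.
This holds for months 1–41. Entering month 42 the balance is $475.33; 5% of the post-interest balance is now below $25.00, so the flat $25.00 minimum applies from here.
From month 42 a fixed $25.00 at rate r clears $475.33 in 22 more payments. Total: 41 + 22 = 63 months.

63 months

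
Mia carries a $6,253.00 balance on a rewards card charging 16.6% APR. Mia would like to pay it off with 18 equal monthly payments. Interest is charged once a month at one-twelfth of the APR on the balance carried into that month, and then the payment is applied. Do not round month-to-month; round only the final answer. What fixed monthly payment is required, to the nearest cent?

Monthly rate r = 16.6%/12 = 1.38333% = 0.0138333.
Level-payment amortization: P = B₀·r / (1 − (1+r)^(−n)) = 6253.00·0.0138333 / (1 − 1.01383^(−18)).
Denominator 1 − (1+r)^(−18) = 0.219088514.
P = 86.4998 / 0.219088514 ≈ 394.82.

$394.82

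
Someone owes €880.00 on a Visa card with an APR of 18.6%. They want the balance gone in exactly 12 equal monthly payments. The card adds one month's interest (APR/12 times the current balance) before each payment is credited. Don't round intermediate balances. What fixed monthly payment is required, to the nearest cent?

€80.93

Monthly rate r = 18.6%/12 = 1.55% = 0.0155.
Level-payment amortization: P = B₀·r / (1 − (1+r)^(−n)) = 880.00·0.0155 / (1 − 1.0155^(−12)).
Denominator 1 − (1+r)^(−12) = 0.168540945.
P = 13.64 / 0.168540945 ≈ 80.93.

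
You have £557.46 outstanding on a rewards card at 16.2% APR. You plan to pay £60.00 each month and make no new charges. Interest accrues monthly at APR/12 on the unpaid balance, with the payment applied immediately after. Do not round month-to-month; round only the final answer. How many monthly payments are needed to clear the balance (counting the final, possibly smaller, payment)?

10 months

Monthly rate r = 16.2%/12 = 1.35% = 0.0135.
Recurrence: B ← B·(1+r) − £60.00.
Month 1: interest £7.53; balance after payment £504.99.
Month 2: interest £6.82; balance after payment £451.80.
Closed form: n = −ln(1 − rB₀/P)/ln(1+r) = −ln(0.87457)/ln(1.0135) ≈ 9.994, so the balance reaches zero during payment 10.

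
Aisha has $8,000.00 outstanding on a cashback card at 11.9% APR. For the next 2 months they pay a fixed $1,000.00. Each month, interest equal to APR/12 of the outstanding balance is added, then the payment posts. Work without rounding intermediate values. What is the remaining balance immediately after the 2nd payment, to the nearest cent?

$6,149.54

Monthly rate r = 11.9%/12 = 0.991667% = 0.00991667.
Each month: B ← B·(1+r) − $1,000.00.
Month 1: interest $79.33; balance after payment $7,079.33.
Month 2: interest $70.20; balance after payment $6,149.54.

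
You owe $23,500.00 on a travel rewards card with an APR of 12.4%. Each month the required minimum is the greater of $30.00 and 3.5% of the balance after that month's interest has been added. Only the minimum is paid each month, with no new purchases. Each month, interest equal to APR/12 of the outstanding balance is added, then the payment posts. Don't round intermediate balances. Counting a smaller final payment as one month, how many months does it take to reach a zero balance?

165 months

Monthly rate r = 12.4%/12 = 1.03333% = 0.0103333.
While 3.5% of the post-interest balance exceeds $30.00, each month B ← (B·(1+r))·(1 − 0.035), i.e. B shrinks by the factor (1+r)·0.965 = 0.97497.
This holds for months 1–132. Entering month 133 the balance is $827.96; 3.5% of the post-interest balance is now below $30.00, so the flat $30.00 minimum applies from here.
From month 133 a fixed $30.00 at rate r clears $827.96 in 33 more payments. Total: 132 + 33 = 165 months.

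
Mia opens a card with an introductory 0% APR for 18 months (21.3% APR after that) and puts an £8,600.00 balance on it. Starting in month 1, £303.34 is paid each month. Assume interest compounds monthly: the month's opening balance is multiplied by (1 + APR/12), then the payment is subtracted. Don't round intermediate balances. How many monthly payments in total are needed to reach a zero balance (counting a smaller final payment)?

Promo months 1–18 at r₀ = 0%/12 = 0; months 19+ at r₁ = 21.3%/12 = 0.01775.
After month 18 (no interest yet): B = £8,600.00 − 18·£303.34 = £3,139.88.
Then at r₁ with £303.34/mo: n₂ = −ln(1 − r₁·B/P)/ln(1+r₁) ≈ 11.54 → 12 more payments.

30 months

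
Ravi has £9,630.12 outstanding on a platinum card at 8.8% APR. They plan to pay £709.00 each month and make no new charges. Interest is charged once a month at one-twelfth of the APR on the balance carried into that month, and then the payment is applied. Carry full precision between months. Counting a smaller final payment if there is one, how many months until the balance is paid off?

Monthly rate r = 8.8%/12 = 0.733333% = 0.00733333.
Recurrence: B ← B·(1+r) − £709.00.
Month 1: interest £70.62; balance after payment £8,991.74.
Month 2: interest £65.94; balance after payment £8,348.68.
Closed form: n = −ln(1 − rB₀/P)/ln(1+r) = −ln(0.90039)/ln(1.00733) ≈ 14.360, so the balance reaches zero during payment 15.

15 months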